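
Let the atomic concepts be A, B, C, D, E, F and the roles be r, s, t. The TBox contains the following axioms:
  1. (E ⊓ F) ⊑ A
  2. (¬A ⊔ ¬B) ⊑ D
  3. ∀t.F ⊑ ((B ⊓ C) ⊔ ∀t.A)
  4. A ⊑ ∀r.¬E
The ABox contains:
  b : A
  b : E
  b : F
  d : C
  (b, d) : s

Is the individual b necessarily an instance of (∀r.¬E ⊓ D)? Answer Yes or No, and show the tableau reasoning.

1. b : (∀r.¬E ⊓ D)?  L(b) = {A, E, F} ∪ {(∃r.E ⊔ ¬D)}
   apply at b: A⊑∀r.¬E
   open: L(b) ⊇ {A, B, E, F, ¬D, …} (+ ∃-successors) — b ∉ (∀r.¬E ⊓ D) possible
2. Hence b : (∀r.¬E ⊓ D): not entailed.

No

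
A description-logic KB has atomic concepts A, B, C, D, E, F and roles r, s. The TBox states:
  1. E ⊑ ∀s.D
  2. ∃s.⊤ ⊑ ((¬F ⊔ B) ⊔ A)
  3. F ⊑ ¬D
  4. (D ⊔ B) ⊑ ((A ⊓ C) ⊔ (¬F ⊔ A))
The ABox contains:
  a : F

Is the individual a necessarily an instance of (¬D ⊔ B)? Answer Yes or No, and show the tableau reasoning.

Yes

1. a : (¬D ⊔ B)?  L(a) = {F} ∪ {(D ⊓ ¬B)}
   clash {D, ¬D} at a — a ∈ (¬D ⊔ B)
2. Hence a : (¬D ⊔ B): entailed.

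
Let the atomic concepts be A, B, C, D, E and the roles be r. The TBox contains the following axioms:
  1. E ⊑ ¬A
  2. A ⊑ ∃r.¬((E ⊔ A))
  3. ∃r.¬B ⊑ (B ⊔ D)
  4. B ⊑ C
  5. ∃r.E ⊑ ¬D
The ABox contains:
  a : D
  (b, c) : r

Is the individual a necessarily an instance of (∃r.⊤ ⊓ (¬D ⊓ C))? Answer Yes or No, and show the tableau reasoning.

No

1. a : (∃r.⊤ ⊓ (¬D ⊓ C))?  L(a) = {D} ∪ {(∀r.⊥ ⊔ (D ⊔ ¬C))}
   open: L(a) ⊇ {D, ¬A, ¬B, ¬E, ∀r.B, …} — a ∉ (∃r.⊤ ⊓ (¬D ⊓ C)) possible
2. Hence a : (∃r.⊤ ⊓ (¬D ⊓ C)): not entailed.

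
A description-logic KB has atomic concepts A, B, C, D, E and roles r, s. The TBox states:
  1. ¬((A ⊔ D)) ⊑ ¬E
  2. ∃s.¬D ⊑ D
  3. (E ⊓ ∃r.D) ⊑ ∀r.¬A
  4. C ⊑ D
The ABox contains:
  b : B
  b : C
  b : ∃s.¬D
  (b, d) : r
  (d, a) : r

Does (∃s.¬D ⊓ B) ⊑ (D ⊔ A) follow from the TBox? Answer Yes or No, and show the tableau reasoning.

Yes

1. (∃s.¬D ⊓ B) ⊑ (D ⊔ A)  ⇔  ((∃s.¬D ⊓ B) ⊓ (¬D ⊓ ¬A)) unsat w.r.t. T
   all branches close; clash {D, ¬D} at x₀
2. Hence (∃s.¬D ⊓ B) ⊑ (D ⊔ A): entailed.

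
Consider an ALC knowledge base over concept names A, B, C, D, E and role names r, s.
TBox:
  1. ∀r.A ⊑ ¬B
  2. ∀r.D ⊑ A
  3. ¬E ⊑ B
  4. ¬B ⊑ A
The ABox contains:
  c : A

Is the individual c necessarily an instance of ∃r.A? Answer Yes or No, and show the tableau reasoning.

No

1. c : ∃r.A?  L(c) = {A} ∪ {∀r.¬A}
   open: L(c) ⊇ {A, E, ∀r.¬A, ∃r.¬A} (+ ∃-successors) — c ∉ ∃r.A possible
2. Hence c : ∃r.A: not entailed.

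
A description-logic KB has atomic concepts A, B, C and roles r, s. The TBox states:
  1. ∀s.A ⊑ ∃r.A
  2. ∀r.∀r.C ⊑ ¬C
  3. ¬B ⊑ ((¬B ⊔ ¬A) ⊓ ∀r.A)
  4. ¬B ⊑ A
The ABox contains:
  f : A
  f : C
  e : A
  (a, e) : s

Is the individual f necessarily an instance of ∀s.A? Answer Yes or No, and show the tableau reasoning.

No

1. f : ∀s.A?  L(f) = {A, C} ∪ {∃s.¬A}
   open: L(f) ⊇ {A, B, C, ∃r.∃r.¬C, ∃s.¬A} (+ ∃-successors) — f ∉ ∀s.A possible
2. Hence f : ∀s.A: not entailed.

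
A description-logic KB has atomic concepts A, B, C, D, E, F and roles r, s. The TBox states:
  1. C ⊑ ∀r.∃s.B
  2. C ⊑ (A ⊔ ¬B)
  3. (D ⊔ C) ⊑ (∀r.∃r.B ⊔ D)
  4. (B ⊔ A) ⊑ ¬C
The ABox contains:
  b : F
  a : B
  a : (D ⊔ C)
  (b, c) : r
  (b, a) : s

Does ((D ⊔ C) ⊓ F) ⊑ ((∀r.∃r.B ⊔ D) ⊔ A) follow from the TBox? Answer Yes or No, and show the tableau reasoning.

Yes

1. ((D ⊔ C) ⊓ F) ⊑ ((∀r.∃r.B ⊔ D) ⊔ A)  ⇔  (((D ⊔ C) ⊓ F) ⊓ ((∃r.∀r.¬B ⊓ ¬D) ⊓ ¬A)) unsat w.r.t. T
   all branches close; clash {C, ¬C} at x₀
2. Hence ((D ⊔ C) ⊓ F) ⊑ ((∀r.∃r.B ⊔ D) ⊔ A): entailed.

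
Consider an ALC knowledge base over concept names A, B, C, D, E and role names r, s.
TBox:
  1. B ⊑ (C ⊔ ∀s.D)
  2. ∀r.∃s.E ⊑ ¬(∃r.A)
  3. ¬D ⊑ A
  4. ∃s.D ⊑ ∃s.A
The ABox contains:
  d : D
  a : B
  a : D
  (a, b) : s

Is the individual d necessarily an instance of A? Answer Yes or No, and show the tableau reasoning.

1. d : A?  L(d) = {D} ∪ {¬A}
   open: L(d) ⊇ {D, ¬A, ¬B, ∀s.¬D, ∃r.∀s.¬E} (+ ∃-successors) — d ∉ A possible
2. Hence d : A: not entailed.

No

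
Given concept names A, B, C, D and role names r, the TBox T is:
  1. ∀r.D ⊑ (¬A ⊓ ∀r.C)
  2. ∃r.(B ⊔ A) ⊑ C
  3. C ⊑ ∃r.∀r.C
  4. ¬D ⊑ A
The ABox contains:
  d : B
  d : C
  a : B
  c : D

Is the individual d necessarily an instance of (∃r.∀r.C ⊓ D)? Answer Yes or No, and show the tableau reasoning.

No

1. d : (∃r.∀r.C ⊓ D)?  L(d) = {B, C} ∪ {(∀r.∃r.¬C ⊔ ¬D)}
   apply at d: C⊑∃r.∀r.C
   open: L(d) ⊇ {A, B, C, ¬D, ∃r.¬D, …} (+ ∃-successors) — d ∉ (∃r.∀r.C ⊓ D) possible
2. Hence d : (∃r.∀r.C ⊓ D): not entailed.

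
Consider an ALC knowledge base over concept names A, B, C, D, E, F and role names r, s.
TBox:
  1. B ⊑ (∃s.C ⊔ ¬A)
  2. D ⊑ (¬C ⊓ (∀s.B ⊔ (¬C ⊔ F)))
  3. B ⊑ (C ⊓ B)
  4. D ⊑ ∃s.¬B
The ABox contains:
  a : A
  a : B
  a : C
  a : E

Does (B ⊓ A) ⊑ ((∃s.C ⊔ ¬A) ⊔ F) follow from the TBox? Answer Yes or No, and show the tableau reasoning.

Yes

1. (B ⊓ A) ⊑ ((∃s.C ⊔ ¬A) ⊔ F)  ⇔  ((B ⊓ A) ⊓ ((∀s.¬C ⊓ A) ⊓ ¬F)) unsat w.r.t. T
   all branches close; clash {A, ¬A} at x₀
2. Hence (B ⊓ A) ⊑ ((∃s.C ⊔ ¬A) ⊔ F): entailed.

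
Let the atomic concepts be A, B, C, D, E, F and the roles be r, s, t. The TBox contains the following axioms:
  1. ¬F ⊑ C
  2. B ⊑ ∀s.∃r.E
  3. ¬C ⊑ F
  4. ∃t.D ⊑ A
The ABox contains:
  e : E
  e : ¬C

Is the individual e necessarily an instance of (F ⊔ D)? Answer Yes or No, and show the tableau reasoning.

Yes

1. e : (F ⊔ D)?  L(e) = {E, ¬C} ∪ {(¬F ⊓ ¬D)}
   clash {F, ¬F} at e — e ∈ (F ⊔ D)
2. Hence e : (F ⊔ D): entailed.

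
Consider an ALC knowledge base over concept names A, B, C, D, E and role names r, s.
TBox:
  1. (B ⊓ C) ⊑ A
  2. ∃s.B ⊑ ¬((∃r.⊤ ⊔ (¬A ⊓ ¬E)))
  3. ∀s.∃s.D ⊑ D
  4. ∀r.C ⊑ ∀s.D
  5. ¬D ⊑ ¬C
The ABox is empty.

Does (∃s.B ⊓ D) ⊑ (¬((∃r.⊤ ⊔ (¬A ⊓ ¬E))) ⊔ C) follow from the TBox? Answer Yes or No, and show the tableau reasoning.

1. (∃s.B ⊓ D) ⊑ (¬((∃r.⊤ ⊔ (¬A ⊓ ¬E))) ⊔ C)  ⇔  ((∃s.B ⊓ D) ⊓ ((∃r.⊤ ⊔ (¬A ⊓ ¬E)) ⊓ ¬C)) unsat w.r.t. T
   all branches close; clash {A, ¬A} at x₀
2. Hence (∃s.B ⊓ D) ⊑ (¬((∃r.⊤ ⊔ (¬A ⊓ ¬E))) ⊔ C): entailed.

Yes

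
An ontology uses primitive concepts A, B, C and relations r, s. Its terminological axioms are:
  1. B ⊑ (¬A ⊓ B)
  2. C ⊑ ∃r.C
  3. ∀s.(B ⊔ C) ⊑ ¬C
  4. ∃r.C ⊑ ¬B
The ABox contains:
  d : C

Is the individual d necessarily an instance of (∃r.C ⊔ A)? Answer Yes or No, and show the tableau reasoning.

Yes

1. d : (∃r.C ⊔ A)?  L(d) = {C} ∪ {(∀r.¬C ⊓ ¬A)}
   clash {C, ¬C} at d — d ∈ (∃r.C ⊔ A)
2. Hence d : (∃r.C ⊔ A): entailed.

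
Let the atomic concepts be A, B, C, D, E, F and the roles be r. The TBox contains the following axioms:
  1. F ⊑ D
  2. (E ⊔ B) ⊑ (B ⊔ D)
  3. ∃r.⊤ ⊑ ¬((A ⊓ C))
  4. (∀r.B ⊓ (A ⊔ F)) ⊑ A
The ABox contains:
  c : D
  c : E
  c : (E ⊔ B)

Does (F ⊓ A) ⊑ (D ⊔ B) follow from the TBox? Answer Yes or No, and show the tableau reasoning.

Yes

1. (F ⊓ A) ⊑ (D ⊔ B)  ⇔  ((F ⊓ A) ⊓ (¬D ⊓ ¬B)) unsat w.r.t. T
   all branches close; clash {D, ¬D} at x₀
2. Hence (F ⊓ A) ⊑ (D ⊔ B): entailed.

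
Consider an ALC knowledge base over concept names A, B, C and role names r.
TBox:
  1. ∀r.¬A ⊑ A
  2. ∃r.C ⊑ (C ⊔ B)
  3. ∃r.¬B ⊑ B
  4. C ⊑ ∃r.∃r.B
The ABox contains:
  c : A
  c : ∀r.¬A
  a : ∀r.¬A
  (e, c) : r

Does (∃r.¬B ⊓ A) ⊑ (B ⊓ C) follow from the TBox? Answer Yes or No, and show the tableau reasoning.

No

1. (∃r.¬B ⊓ A) ⊑ (B ⊓ C)  ⇔  ((∃r.¬B ⊓ A) ⊓ (¬B ⊔ ¬C)) unsat w.r.t. T
   apply at x₀: ∃r.¬B⊑B
   open: L(x₀) ⊇ {A, B, ¬C, ∀r.¬C, ∃r.¬B} (+ ∃-successors)
2. Hence (∃r.¬B ⊓ A) ⊑ (B ⊓ C): not entailed.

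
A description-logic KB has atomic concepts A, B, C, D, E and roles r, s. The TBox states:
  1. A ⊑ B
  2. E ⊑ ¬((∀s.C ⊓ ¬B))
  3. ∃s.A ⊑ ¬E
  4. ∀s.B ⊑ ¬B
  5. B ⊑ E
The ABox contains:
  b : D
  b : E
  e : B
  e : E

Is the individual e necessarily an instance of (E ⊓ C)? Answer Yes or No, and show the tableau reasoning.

No

1. e : (E ⊓ C)?  L(e) = {B, E} ∪ {(¬E ⊔ ¬C)}
   apply at e: E⊑¬((∀s.C ⊓ ¬B))
   open: L(e) ⊇ {B, E, ¬C, ∀s.¬A, ∃s.¬B} (+ ∃-successors) — e ∉ (E ⊓ C) possible
2. Hence e : (E ⊓ C): not entailed.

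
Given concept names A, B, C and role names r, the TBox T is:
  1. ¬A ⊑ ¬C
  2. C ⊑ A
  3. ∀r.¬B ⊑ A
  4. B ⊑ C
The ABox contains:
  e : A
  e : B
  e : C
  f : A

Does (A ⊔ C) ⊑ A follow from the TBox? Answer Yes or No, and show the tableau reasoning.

Yes

1. (A ⊔ C) ⊑ A  ⇔  ((A ⊔ C) ⊓ ¬A) unsat w.r.t. T
   all branches close; clash {C, ¬C} at x₀
2. Hence (A ⊔ C) ⊑ A: entailed.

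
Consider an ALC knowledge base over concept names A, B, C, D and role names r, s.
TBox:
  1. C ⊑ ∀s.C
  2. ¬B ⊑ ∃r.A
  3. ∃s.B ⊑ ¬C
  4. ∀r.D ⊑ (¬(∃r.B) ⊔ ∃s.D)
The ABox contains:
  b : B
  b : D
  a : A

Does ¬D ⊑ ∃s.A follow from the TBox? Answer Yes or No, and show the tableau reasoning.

1. ¬D ⊑ ∃s.A  ⇔  (¬D ⊓ ∀s.¬A) unsat w.r.t. T
   open: L(x₀) ⊇ {B, ¬C, ¬D, ∀s.¬A, ∃r.¬D} (+ ∃-successors)
2. Hence ¬D ⊑ ∃s.A: not entailed.

No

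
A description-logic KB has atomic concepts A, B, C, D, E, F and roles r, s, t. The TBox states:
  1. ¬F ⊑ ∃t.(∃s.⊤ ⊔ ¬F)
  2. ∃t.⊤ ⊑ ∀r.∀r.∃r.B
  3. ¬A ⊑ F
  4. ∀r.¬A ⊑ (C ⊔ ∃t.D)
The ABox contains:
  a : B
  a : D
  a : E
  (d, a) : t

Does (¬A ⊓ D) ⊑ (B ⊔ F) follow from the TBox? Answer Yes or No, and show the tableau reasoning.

Yes

1. (¬A ⊓ D) ⊑ (B ⊔ F)  ⇔  ((¬A ⊓ D) ⊓ (¬B ⊓ ¬F)) unsat w.r.t. T
   all branches close; clash {F, ¬F} at x₀
2. Hence (¬A ⊓ D) ⊑ (B ⊔ F): entailed.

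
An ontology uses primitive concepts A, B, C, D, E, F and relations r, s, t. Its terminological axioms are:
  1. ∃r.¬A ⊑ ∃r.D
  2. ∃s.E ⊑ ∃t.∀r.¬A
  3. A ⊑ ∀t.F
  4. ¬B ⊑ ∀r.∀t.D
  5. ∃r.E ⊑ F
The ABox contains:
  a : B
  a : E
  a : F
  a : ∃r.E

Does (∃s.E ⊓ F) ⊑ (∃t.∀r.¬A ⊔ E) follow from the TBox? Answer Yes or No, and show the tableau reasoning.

1. (∃s.E ⊓ F) ⊑ (∃t.∀r.¬A ⊔ E)  ⇔  ((∃s.E ⊓ F) ⊓ (∀t.∃r.A ⊓ ¬E)) unsat w.r.t. T
   all branches close; clash {A, ¬A} at an ∃-successor
2. Hence (∃s.E ⊓ F) ⊑ (∃t.∀r.¬A ⊔ E): entailed.

Yes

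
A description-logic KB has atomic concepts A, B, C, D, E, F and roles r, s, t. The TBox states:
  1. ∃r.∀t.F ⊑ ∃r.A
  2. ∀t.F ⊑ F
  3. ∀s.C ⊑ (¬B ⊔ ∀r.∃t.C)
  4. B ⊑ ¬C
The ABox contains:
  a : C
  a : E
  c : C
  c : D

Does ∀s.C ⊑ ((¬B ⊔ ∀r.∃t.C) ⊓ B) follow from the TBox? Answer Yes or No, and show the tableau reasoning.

No

1. ∀s.C ⊑ ((¬B ⊔ ∀r.∃t.C) ⊓ B)  ⇔  (∀s.C ⊓ ((B ⊓ ∃r.∀t.¬C) ⊔ ¬B)) unsat w.r.t. T
   apply at x₀: ∀s.C⊑(¬B ⊔ ∀r.∃t.C)
   open: L(x₀) ⊇ {¬B, ∀r.∃t.¬F, ∀s.C, ∃t.¬F} (+ ∃-successors)
2. Hence ∀s.C ⊑ ((¬B ⊔ ∀r.∃t.C) ⊓ B): not entailed.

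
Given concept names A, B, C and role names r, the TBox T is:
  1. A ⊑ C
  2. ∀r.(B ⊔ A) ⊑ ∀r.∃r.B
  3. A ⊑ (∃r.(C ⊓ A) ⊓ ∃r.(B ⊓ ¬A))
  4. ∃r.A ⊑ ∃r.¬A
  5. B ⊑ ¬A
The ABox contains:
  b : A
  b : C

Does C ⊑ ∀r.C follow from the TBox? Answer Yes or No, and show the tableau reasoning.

No

1. C ⊑ ∀r.C  ⇔  (C ⊓ ∃r.¬C) unsat w.r.t. T
   open: L(x₀) ⊇ {C, ¬A, ¬B, ∀r.¬A, ∃r.(¬B ⊓ ¬A), …} (+ ∃-successors)
2. Hence C ⊑ ∀r.C: not entailed.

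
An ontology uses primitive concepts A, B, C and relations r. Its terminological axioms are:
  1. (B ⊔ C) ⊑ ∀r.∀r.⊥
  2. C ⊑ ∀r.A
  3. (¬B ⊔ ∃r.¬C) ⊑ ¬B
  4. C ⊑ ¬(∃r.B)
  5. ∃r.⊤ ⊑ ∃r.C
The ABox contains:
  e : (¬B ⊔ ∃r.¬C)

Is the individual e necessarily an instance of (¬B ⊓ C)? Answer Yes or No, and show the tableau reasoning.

No

1. e : (¬B ⊓ C)?  L(e) = {(¬B ⊔ ∃r.¬C)} ∪ {(B ⊔ ¬C)}
   apply at e: (¬B ⊔ ∃r.¬C)⊑¬B
   open: L(e) ⊇ {¬B, ¬C, ∀r.⊥} — e ∉ (¬B ⊓ C) possible
2. Hence e : (¬B ⊓ C): not entailed.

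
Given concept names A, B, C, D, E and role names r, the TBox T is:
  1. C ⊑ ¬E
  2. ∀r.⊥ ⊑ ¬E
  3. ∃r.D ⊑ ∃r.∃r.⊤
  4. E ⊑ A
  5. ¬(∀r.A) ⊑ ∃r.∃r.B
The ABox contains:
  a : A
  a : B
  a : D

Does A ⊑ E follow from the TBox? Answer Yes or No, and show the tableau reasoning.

1. A ⊑ E  ⇔  (A ⊓ ¬E) unsat w.r.t. T
   open: L(x₀) ⊇ {A, ¬E, ∀r.A, ∀r.¬D}
2. Hence A ⊑ E: not entailed.

No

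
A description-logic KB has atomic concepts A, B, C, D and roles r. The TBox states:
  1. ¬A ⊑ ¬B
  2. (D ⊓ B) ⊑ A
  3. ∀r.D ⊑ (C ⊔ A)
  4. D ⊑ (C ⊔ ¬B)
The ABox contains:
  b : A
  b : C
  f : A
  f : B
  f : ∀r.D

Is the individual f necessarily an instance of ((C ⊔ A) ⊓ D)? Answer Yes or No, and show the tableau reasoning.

1. f : ((C ⊔ A) ⊓ D)?  L(f) = {A, B, ∀r.D} ∪ {((¬C ⊓ ¬A) ⊔ ¬D)}
   apply at f: ∀r.D⊑(C ⊔ A)
   open: L(f) ⊇ {A, B, ¬D, ∀r.D} — f ∉ ((C ⊔ A) ⊓ D) possible
2. Hence f : ((C ⊔ A) ⊓ D): not entailed.

No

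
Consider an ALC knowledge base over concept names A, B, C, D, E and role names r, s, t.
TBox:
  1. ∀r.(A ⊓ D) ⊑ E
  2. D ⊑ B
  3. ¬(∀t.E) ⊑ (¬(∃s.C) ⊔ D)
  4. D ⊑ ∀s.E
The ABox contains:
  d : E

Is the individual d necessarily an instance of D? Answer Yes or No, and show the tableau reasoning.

1. d : D?  L(d) = {E} ∪ {¬D}
   open: L(d) ⊇ {E, ¬D, ∀t.E} — d ∉ D possible
2. Hence d : D: not entailed.

No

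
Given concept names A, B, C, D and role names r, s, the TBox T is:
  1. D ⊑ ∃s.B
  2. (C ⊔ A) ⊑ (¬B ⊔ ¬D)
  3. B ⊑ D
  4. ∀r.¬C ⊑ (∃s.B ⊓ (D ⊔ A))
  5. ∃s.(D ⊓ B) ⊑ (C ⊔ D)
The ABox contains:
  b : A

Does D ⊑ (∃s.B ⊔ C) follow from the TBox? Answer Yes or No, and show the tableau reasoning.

1. D ⊑ (∃s.B ⊔ C)  ⇔  (D ⊓ (∀s.¬B ⊓ ¬C)) unsat w.r.t. T
   all branches close; clash {D, ¬D} at x₀
2. Hence D ⊑ (∃s.B ⊔ C): entailed.

Yes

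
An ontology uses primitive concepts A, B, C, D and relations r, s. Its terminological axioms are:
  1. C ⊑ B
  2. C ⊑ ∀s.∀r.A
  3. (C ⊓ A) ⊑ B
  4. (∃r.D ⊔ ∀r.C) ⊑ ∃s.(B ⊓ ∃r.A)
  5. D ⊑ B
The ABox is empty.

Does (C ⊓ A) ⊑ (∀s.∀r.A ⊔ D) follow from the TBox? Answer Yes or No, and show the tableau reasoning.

1. (C ⊓ A) ⊑ (∀s.∀r.A ⊔ D)  ⇔  ((C ⊓ A) ⊓ (∃s.∃r.¬A ⊓ ¬D)) unsat w.r.t. T
   all branches close; clash {A, ¬A} at an ∃-successor
2. Hence (C ⊓ A) ⊑ (∀s.∀r.A ⊔ D): entailed.

Yes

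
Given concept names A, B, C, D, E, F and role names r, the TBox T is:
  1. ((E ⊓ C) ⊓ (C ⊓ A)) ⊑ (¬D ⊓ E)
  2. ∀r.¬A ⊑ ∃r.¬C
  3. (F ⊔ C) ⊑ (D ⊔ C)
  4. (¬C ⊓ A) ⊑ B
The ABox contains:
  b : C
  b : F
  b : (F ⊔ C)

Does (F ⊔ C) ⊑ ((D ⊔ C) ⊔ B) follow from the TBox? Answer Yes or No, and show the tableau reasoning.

1. (F ⊔ C) ⊑ ((D ⊔ C) ⊔ B)  ⇔  ((F ⊔ C) ⊓ ((¬D ⊓ ¬C) ⊓ ¬B)) unsat w.r.t. T
   all branches close; clash {C, ¬C} at x₀
2. Hence (F ⊔ C) ⊑ ((D ⊔ C) ⊔ B): entailed.

Yes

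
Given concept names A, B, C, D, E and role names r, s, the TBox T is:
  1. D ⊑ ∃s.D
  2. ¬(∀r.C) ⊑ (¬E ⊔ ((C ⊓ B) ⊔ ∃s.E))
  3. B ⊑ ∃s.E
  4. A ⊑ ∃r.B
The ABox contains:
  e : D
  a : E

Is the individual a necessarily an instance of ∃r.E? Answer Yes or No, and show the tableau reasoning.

No

1. a : ∃r.E?  L(a) = {E} ∪ {∀r.¬E}
   open: L(a) ⊇ {E, ¬A, ¬B, ¬D, ∀r.C, …} — a ∉ ∃r.E possible
2. Hence a : ∃r.E: not entailed.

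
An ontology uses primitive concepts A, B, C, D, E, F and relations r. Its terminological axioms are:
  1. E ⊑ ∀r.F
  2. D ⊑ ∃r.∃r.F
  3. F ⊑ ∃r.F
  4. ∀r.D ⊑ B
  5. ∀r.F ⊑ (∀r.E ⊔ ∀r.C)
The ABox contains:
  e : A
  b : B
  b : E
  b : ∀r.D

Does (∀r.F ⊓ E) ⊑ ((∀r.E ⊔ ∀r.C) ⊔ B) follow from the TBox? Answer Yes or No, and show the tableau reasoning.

Yes

1. (∀r.F ⊓ E) ⊑ ((∀r.E ⊔ ∀r.C) ⊔ B)  ⇔  ((∀r.F ⊓ E) ⊓ ((∃r.¬E ⊓ ∃r.¬C) ⊓ ¬B)) unsat w.r.t. T
   all branches close; clash {B, ¬B} at x₀
2. Hence (∀r.F ⊓ E) ⊑ ((∀r.E ⊔ ∀r.C) ⊔ B): entailed.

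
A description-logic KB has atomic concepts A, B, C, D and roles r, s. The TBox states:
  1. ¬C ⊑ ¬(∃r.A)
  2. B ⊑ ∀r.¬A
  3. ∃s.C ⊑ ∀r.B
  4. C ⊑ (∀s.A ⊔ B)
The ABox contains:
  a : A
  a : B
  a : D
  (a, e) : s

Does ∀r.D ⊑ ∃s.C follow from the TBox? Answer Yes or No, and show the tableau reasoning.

No

1. ∀r.D ⊑ ∃s.C  ⇔  (∀r.D ⊓ ∀s.¬C) unsat w.r.t. T
   open: L(x₀) ⊇ {C, ¬B, ∀r.D, ∀s.A, ∀s.¬C}
2. Hence ∀r.D ⊑ ∃s.C: not entailed.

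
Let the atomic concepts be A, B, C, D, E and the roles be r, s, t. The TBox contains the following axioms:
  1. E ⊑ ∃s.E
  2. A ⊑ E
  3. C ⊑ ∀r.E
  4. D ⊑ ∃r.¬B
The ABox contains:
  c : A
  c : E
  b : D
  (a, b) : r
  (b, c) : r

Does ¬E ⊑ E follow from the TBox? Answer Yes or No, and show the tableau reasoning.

No

1. ¬E ⊑ E  ⇔  (¬E ⊓ ¬E) unsat w.r.t. T
   open: L(x₀) ⊇ {¬A, ¬C, ¬D, ¬E}
2. Hence ¬E ⊑ E: not entailed.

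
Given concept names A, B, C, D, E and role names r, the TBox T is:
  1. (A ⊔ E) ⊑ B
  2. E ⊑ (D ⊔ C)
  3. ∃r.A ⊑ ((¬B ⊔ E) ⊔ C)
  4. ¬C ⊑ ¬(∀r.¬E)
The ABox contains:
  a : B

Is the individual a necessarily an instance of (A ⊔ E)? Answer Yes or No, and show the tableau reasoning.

No

1. a : (A ⊔ E)?  L(a) = {B} ∪ {(¬A ⊓ ¬E)}
   open: L(a) ⊇ {B, C, ¬A, ¬E, ∀r.¬A} — a ∉ (A ⊔ E) possible
2. Hence a : (A ⊔ E): not entailed.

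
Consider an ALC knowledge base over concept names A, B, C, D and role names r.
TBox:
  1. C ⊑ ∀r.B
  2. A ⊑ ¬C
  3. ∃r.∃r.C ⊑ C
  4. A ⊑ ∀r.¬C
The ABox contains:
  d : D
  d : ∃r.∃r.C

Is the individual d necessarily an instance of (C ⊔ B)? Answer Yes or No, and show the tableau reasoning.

1. d : (C ⊔ B)?  L(d) = {D, ∃r.∃r.C} ∪ {(¬C ⊓ ¬B)}
   clash {C, ¬C} at d — d ∈ (C ⊔ B)
2. Hence d : (C ⊔ B): entailed.

Yes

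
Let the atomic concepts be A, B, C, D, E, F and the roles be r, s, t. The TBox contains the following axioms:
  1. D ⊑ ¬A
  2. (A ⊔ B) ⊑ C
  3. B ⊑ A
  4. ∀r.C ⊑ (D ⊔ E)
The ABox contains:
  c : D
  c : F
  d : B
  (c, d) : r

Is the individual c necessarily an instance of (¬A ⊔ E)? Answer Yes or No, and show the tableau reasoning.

1. c : (¬A ⊔ E)?  L(c) = {D, F} ∪ {(A ⊓ ¬E)}
   clash {A, ¬A} at c — c ∈ (¬A ⊔ E)
2. Hence c : (¬A ⊔ E): entailed.

Yes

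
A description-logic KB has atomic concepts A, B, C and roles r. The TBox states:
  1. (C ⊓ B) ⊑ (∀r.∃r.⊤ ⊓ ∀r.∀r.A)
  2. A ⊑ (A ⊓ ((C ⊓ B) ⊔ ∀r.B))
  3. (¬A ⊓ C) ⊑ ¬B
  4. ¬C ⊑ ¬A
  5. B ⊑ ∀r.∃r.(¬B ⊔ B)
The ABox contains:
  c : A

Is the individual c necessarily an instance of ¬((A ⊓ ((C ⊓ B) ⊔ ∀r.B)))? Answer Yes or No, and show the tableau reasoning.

No

1. c : ¬((A ⊓ ((C ⊓ B) ⊔ ∀r.B)))?  L(c) = {A} ∪ {(A ⊓ ((C ⊓ B) ⊔ ∀r.B))}
   open: L(c) ⊇ {A, B, C, ∀r.∀r.A, ∀r.∃r.(¬B ⊔ B), …} — c ∉ ¬((A ⊓ ((C ⊓ B) ⊔ ∀r.B))) possible
2. Hence c : ¬((A ⊓ ((C ⊓ B) ⊔ ∀r.B))): not entailed.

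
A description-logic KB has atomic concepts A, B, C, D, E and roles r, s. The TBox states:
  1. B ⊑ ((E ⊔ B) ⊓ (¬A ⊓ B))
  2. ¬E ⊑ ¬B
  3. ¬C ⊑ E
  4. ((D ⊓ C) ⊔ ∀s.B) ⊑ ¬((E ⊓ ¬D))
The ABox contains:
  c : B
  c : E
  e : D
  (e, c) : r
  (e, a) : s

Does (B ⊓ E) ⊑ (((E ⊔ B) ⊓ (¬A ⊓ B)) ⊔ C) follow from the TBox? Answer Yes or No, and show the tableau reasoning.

1. (B ⊓ E) ⊑ (((E ⊔ B) ⊓ (¬A ⊓ B)) ⊔ C)  ⇔  ((B ⊓ E) ⊓ (((¬E ⊓ ¬B) ⊔ (A ⊔ ¬B)) ⊓ ¬C)) unsat w.r.t. T
   all branches close; clash {B, ¬B} at x₀
2. Hence (B ⊓ E) ⊑ (((E ⊔ B) ⊓ (¬A ⊓ B)) ⊔ C): entailed.

Yes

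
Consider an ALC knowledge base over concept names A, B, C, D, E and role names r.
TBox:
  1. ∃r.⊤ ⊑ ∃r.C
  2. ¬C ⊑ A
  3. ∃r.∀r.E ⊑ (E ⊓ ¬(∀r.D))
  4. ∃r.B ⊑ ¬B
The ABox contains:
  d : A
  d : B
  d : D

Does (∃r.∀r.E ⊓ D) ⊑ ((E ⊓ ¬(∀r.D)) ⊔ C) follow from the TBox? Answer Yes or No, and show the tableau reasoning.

1. (∃r.∀r.E ⊓ D) ⊑ ((E ⊓ ¬(∀r.D)) ⊔ C)  ⇔  ((∃r.∀r.E ⊓ D) ⊓ ((¬E ⊔ ∀r.D) ⊓ ¬C)) unsat w.r.t. T
   all branches close; clash {D, ¬D} at an ∃-successor
2. Hence (∃r.∀r.E ⊓ D) ⊑ ((E ⊓ ¬(∀r.D)) ⊔ C): entailed.

Yes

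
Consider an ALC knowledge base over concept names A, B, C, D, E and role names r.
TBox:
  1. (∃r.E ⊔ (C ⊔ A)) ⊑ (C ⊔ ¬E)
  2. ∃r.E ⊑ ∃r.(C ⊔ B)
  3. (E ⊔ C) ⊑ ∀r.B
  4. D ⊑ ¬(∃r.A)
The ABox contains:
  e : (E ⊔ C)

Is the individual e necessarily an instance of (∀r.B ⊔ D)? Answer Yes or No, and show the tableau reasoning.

1. e : (∀r.B ⊔ D)?  L(e) = {(E ⊔ C)} ∪ {(∃r.¬B ⊓ ¬D)}
   clash {B, ¬B} at an ∃-successor — e ∈ (∀r.B ⊔ D)
2. Hence e : (∀r.B ⊔ D): entailed.

Yes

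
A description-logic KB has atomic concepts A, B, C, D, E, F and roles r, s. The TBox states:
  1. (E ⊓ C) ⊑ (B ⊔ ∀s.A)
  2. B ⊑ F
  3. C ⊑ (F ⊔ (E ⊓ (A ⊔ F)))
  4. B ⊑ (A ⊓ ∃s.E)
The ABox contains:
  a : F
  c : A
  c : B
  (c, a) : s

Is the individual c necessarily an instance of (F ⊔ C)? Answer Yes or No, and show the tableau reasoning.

1. c : (F ⊔ C)?  L(c) = {A, B} ∪ {(¬F ⊓ ¬C)}
   clash {F, ¬F} at c — c ∈ (F ⊔ C)
2. Hence c : (F ⊔ C): entailed.

Yes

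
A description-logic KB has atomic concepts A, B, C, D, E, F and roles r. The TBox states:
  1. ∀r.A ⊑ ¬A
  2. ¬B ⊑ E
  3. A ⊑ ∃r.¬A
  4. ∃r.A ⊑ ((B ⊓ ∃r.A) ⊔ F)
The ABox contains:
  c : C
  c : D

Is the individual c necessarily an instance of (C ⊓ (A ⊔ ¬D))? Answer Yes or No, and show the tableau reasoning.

1. c : (C ⊓ (A ⊔ ¬D))?  L(c) = {C, D} ∪ {(¬C ⊔ (¬A ⊓ D))}
   open: L(c) ⊇ {B, C, D, ¬A, ∀r.¬A} — c ∉ (C ⊓ (A ⊔ ¬D)) possible
2. Hence c : (C ⊓ (A ⊔ ¬D)): not entailed.

No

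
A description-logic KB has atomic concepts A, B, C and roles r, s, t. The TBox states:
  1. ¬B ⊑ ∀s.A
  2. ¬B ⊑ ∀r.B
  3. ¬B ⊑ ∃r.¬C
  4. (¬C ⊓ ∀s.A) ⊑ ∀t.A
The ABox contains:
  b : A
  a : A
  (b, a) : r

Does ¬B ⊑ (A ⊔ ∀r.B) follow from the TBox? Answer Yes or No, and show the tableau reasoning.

Yes

1. ¬B ⊑ (A ⊔ ∀r.B)  ⇔  (¬B ⊓ (¬A ⊓ ∃r.¬B)) unsat w.r.t. T
   all branches close; clash {B, ¬B} at an ∃-successor
2. Hence ¬B ⊑ (A ⊔ ∀r.B): entailed.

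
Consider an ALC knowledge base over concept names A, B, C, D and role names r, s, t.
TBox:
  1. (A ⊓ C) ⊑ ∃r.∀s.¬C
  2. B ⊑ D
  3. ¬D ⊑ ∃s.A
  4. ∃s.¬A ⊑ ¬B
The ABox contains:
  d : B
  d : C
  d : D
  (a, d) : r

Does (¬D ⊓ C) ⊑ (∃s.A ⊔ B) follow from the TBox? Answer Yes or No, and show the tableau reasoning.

Yes

1. (¬D ⊓ C) ⊑ (∃s.A ⊔ B)  ⇔  ((¬D ⊓ C) ⊓ (∀s.¬A ⊓ ¬B)) unsat w.r.t. T
   all branches close; clash {A, ¬A} at an ∃-successor
2. Hence (¬D ⊓ C) ⊑ (∃s.A ⊔ B): entailed.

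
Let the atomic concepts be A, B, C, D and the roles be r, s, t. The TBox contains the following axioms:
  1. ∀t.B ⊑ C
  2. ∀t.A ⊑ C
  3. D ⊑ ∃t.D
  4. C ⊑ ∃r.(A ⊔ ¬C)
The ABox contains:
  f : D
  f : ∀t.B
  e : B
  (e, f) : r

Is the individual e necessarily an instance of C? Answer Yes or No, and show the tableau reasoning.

No

1. e : C?  L(e) = {B} ∪ {¬C}
   open: L(e) ⊇ {B, ¬C, ¬D, ∃t.¬A, ∃t.¬B} (+ ∃-successors) — e ∉ C possible
2. Hence e : C: not entailed.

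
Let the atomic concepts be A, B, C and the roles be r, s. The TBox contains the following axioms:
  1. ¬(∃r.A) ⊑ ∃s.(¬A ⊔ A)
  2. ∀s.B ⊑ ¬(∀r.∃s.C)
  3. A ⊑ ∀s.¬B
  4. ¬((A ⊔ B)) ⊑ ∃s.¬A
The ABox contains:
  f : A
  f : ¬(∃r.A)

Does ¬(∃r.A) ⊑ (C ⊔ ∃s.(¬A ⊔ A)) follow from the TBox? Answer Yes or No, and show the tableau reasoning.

1. ¬(∃r.A) ⊑ (C ⊔ ∃s.(¬A ⊔ A))  ⇔  (∀r.¬A ⊓ (¬C ⊓ ∀s.(A ⊓ ¬A))) unsat w.r.t. T
   all branches close; clash {A, ¬A} at an ∃-successor
2. Hence ¬(∃r.A) ⊑ (C ⊔ ∃s.(¬A ⊔ A)): entailed.

Yes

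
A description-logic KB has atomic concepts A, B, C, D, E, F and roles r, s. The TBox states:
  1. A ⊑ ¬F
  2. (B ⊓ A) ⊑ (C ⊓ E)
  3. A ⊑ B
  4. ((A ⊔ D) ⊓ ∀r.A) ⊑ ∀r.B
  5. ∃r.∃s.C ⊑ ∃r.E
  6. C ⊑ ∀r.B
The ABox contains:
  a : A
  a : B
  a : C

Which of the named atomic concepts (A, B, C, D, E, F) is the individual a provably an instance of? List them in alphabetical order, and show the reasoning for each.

{A, B, C, E}

1. a : A?  L(a) = {A, B, C} ∪ {¬A}
   clash {A, ¬A} at a — a ∈ A
2. a : B?  L(a) = {A, B, C} ∪ {¬B}
   clash {B, ¬B} at a — a ∈ B
3. a : C?  L(a) = {A, B, C} ∪ {¬C}
   clash {C, ¬C} at a — a ∈ C
4. a : D?  L(a) = {A, B, C} ∪ {¬D}
   apply at a: A⊑¬F; C⊑∀r.B
   open: L(a) ⊇ {A, B, C, E, ¬D, …} — a ∉ D possible
5. a : E?  L(a) = {A, B, C} ∪ {¬E}
   clash {E, ¬E} at a — a ∈ E
6. a : F?  L(a) = {A, B, C} ∪ {¬F}
   apply at a: C⊑∀r.B
   open: L(a) ⊇ {A, B, C, E, ¬F, …} — a ∉ F possible
7. Entailed for a: {A, B, C, E}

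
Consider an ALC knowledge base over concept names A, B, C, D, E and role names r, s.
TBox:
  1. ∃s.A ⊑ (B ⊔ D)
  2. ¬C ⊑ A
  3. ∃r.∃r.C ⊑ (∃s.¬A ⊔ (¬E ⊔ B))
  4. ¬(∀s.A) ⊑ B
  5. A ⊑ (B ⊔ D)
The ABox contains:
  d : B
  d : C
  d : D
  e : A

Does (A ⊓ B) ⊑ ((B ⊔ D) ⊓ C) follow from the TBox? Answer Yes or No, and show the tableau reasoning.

No

1. (A ⊓ B) ⊑ ((B ⊔ D) ⊓ C)  ⇔  ((A ⊓ B) ⊓ ((¬B ⊓ ¬D) ⊔ ¬C)) unsat w.r.t. T
   apply at x₀: A⊑(B ⊔ D)
   open: L(x₀) ⊇ {A, B, ¬C, ∀r.∀r.¬C}
2. Hence (A ⊓ B) ⊑ ((B ⊔ D) ⊓ C): not entailed.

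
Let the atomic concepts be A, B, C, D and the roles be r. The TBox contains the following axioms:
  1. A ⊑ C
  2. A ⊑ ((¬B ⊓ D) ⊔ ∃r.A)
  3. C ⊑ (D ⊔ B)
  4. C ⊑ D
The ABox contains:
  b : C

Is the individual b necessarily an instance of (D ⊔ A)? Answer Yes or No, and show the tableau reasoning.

Yes

1. b : (D ⊔ A)?  L(b) = {C} ∪ {(¬D ⊓ ¬A)}
   clash {D, ¬D} at b — b ∈ (D ⊔ A)
2. Hence b : (D ⊔ A): entailed.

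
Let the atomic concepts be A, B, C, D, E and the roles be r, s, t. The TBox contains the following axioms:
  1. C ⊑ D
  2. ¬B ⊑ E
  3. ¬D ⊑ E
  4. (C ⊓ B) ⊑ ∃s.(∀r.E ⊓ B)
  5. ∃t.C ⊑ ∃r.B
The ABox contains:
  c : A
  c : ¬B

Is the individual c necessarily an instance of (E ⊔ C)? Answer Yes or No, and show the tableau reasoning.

Yes

1. c : (E ⊔ C)?  L(c) = {A, ¬B} ∪ {(¬E ⊓ ¬C)}
   clash {E, ¬E} at c — c ∈ (E ⊔ C)
2. Hence c : (E ⊔ C): entailed.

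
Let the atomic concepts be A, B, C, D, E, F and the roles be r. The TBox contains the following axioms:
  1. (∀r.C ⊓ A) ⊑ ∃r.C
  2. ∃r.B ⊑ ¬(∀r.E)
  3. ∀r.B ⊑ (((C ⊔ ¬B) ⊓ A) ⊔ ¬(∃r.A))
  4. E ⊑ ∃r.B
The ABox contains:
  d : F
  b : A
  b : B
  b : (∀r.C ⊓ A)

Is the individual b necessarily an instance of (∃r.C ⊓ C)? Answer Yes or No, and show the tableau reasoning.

No

1. b : (∃r.C ⊓ C)?  L(b) = {A, B, (∀r.C ⊓ A)} ∪ {(∀r.¬C ⊔ ¬C)}
   apply at b: (∀r.C ⊓ A)⊑∃r.C
   open: L(b) ⊇ {A, B, ¬C, ¬E, ∀r.C, …} (+ ∃-successors) — b ∉ (∃r.C ⊓ C) possible
2. Hence b : (∃r.C ⊓ C): not entailed.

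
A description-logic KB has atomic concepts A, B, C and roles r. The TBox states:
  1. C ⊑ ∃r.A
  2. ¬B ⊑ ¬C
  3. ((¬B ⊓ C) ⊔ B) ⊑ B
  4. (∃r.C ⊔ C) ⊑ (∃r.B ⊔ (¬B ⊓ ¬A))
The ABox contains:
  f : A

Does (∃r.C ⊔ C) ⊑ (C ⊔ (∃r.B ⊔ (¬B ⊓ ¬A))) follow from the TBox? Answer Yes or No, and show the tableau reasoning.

Yes

1. (∃r.C ⊔ C) ⊑ (C ⊔ (∃r.B ⊔ (¬B ⊓ ¬A)))  ⇔  ((∃r.C ⊔ C) ⊓ (¬C ⊓ (∀r.¬B ⊓ (B ⊔ A)))) unsat w.r.t. T
   all branches close; clash {C, ¬C} at x₀
2. Hence (∃r.C ⊔ C) ⊑ (C ⊔ (∃r.B ⊔ (¬B ⊓ ¬A))): entailed.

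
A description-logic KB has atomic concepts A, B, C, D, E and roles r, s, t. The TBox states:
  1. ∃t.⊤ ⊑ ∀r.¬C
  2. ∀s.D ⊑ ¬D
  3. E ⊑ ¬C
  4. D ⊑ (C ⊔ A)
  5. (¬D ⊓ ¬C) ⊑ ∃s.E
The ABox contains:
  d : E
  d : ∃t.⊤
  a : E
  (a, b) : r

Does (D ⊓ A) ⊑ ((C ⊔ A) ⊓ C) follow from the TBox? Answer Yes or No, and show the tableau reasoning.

1. (D ⊓ A) ⊑ ((C ⊔ A) ⊓ C)  ⇔  ((D ⊓ A) ⊓ ((¬C ⊓ ¬A) ⊔ ¬C)) unsat w.r.t. T
   apply at x₀: D⊑(C ⊔ A)
   open: L(x₀) ⊇ {A, D, ¬C, ¬E, ∀t.⊥, …} (+ ∃-successors)
2. Hence (D ⊓ A) ⊑ ((C ⊔ A) ⊓ C): not entailed.

No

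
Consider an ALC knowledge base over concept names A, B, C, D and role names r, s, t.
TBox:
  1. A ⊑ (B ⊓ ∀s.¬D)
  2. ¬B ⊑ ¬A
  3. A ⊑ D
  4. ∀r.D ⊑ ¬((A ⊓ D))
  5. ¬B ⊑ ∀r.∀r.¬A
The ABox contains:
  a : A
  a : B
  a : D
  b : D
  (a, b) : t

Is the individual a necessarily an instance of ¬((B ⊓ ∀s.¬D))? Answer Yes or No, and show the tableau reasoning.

1. a : ¬((B ⊓ ∀s.¬D))?  L(a) = {A, B, D} ∪ {(B ⊓ ∀s.¬D)}
   open: L(a) ⊇ {A, B, D, ∀s.¬D, ∃r.¬D} (+ ∃-successors) — a ∉ ¬((B ⊓ ∀s.¬D)) possible
2. Hence a : ¬((B ⊓ ∀s.¬D)): not entailed.

No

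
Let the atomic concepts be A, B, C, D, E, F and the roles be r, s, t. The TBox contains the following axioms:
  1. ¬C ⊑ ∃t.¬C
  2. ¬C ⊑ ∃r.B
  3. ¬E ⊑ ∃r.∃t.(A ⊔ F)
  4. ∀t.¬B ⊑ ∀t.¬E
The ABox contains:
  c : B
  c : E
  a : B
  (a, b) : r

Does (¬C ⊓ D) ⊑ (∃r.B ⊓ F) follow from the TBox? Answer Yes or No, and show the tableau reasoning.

1. (¬C ⊓ D) ⊑ (∃r.B ⊓ F)  ⇔  ((¬C ⊓ D) ⊓ (∀r.¬B ⊔ ¬F)) unsat w.r.t. T
   apply at x₀: ¬C⊑∃t.¬C; ¬C⊑∃r.B
   open: L(x₀) ⊇ {D, E, ¬C, ¬F, ∃r.B, …} (+ ∃-successors)
2. Hence (¬C ⊓ D) ⊑ (∃r.B ⊓ F): not entailed.

No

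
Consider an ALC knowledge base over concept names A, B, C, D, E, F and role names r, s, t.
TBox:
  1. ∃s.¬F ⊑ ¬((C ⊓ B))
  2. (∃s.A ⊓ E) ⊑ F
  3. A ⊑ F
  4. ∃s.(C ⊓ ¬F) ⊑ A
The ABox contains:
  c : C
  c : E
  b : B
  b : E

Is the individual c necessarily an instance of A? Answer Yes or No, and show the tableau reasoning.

No

1. c : A?  L(c) = {C, E} ∪ {¬A}
   open: L(c) ⊇ {C, E, ¬A, ∀s.(¬C ⊔ F), ∀s.F, …} — c ∉ A possible
2. Hence c : A: not entailed.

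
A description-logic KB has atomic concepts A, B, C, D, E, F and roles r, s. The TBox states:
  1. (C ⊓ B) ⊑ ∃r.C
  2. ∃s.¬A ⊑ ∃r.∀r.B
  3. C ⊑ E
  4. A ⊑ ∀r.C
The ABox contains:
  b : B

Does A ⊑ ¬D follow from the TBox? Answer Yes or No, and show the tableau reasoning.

1. A ⊑ ¬D  ⇔  (A ⊓ D) unsat w.r.t. T
   apply at x₀: A⊑∀r.C
   open: L(x₀) ⊇ {A, D, ¬C, ∀r.C, ∀s.A}
2. Hence A ⊑ ¬D: not entailed.

No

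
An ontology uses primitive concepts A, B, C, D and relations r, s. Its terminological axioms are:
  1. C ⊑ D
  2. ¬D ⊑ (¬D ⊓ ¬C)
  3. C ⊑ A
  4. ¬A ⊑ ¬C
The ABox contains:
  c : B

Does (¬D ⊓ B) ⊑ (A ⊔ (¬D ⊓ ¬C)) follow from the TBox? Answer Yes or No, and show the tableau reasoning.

Yes

1. (¬D ⊓ B) ⊑ (A ⊔ (¬D ⊓ ¬C))  ⇔  ((¬D ⊓ B) ⊓ (¬A ⊓ (D ⊔ C))) unsat w.r.t. T
   all branches close; clash {C, ¬C} at x₀
2. Hence (¬D ⊓ B) ⊑ (A ⊔ (¬D ⊓ ¬C)): entailed.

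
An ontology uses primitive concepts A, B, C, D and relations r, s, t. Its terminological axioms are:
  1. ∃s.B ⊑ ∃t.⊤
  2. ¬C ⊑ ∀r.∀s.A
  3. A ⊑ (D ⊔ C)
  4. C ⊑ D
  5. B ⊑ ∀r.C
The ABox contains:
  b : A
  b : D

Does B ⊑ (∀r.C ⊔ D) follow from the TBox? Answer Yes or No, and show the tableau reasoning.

1. B ⊑ (∀r.C ⊔ D)  ⇔  (B ⊓ (∃r.¬C ⊓ ¬D)) unsat w.r.t. T
   all branches close; clash {D, ¬D} at x₀
2. Hence B ⊑ (∀r.C ⊔ D): entailed.

Yes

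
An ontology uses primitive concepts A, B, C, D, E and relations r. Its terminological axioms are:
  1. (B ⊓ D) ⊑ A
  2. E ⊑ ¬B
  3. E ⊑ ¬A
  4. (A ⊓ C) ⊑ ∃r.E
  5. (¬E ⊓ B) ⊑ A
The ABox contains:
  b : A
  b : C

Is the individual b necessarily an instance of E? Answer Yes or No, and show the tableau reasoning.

No

1. b : E?  L(b) = {A, C} ∪ {¬E}
   open: L(b) ⊇ {A, C, ¬E, ∃r.E} (+ ∃-successors) — b ∉ E possible
2. Hence b : E: not entailed.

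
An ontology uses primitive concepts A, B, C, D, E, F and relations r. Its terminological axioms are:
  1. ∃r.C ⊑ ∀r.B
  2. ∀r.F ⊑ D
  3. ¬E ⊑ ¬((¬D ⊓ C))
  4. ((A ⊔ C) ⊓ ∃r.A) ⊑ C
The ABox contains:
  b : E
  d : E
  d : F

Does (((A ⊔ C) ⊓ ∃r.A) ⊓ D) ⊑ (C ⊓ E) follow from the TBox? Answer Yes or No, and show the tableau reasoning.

1. (((A ⊔ C) ⊓ ∃r.A) ⊓ D) ⊑ (C ⊓ E)  ⇔  ((((A ⊔ C) ⊓ ∃r.A) ⊓ D) ⊓ (¬C ⊔ ¬E)) unsat w.r.t. T
   apply at x₀: ((A ⊔ C) ⊓ ∃r.A)⊑C
   open: L(x₀) ⊇ {A, C, D, ¬E, ∀r.¬C, …} (+ ∃-successors)
2. Hence (((A ⊔ C) ⊓ ∃r.A) ⊓ D) ⊑ (C ⊓ E): not entailed.

No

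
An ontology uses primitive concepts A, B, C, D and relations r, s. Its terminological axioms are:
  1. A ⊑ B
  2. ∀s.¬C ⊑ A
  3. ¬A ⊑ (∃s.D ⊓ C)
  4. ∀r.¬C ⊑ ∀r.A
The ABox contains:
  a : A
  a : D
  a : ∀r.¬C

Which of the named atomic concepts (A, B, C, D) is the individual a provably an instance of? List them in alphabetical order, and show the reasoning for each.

1. a : A?  L(a) = {A, D, ∀r.¬C} ∪ {¬A}
   clash {A, ¬A} at a — a ∈ A
2. a : B?  L(a) = {A, D, ∀r.¬C} ∪ {¬B}
   clash {B, ¬B} at a — a ∈ B
3. a : C?  L(a) = {A, D, ∀r.¬C} ∪ {¬C}
   apply at a: A⊑B; ∀r.¬C⊑∀r.A
   open: L(a) ⊇ {A, B, D, ¬C, ∀r.A, …} — a ∉ C possible
4. a : D?  L(a) = {A, D, ∀r.¬C} ∪ {¬D}
   clash {D, ¬D} at a — a ∈ D
5. Entailed for a: {A, B, D}

{A, B, D}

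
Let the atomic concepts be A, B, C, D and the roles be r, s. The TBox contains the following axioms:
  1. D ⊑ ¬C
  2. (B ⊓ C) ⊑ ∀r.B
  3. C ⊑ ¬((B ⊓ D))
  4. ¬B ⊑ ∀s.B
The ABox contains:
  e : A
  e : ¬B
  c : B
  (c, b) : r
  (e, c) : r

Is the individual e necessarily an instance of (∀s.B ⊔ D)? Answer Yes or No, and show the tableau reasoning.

1. e : (∀s.B ⊔ D)?  L(e) = {A, ¬B} ∪ {(∃s.¬B ⊓ ¬D)}
   clash {B, ¬B} at an ∃-successor — e ∈ (∀s.B ⊔ D)
2. Hence e : (∀s.B ⊔ D): entailed.

Yes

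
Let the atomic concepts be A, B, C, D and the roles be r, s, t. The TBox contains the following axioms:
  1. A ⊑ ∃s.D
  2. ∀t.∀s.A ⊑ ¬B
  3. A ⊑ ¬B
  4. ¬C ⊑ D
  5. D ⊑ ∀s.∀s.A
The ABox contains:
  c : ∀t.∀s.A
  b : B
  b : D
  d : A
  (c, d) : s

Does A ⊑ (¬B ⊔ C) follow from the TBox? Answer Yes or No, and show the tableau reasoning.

Yes

1. A ⊑ (¬B ⊔ C)  ⇔  (A ⊓ (B ⊓ ¬C)) unsat w.r.t. T
   all branches close; clash {B, ¬B} at x₀
2. Hence A ⊑ (¬B ⊔ C): entailed.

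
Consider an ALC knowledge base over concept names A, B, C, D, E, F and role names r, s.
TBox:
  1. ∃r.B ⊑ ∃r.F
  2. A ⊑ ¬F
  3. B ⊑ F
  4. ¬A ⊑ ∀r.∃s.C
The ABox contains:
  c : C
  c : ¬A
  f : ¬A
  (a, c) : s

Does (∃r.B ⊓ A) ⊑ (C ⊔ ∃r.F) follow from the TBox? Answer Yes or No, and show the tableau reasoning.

1. (∃r.B ⊓ A) ⊑ (C ⊔ ∃r.F)  ⇔  ((∃r.B ⊓ A) ⊓ (¬C ⊓ ∀r.¬F)) unsat w.r.t. T
   all branches close; clash {F, ¬F} at x₀
2. Hence (∃r.B ⊓ A) ⊑ (C ⊔ ∃r.F): entailed.

Yes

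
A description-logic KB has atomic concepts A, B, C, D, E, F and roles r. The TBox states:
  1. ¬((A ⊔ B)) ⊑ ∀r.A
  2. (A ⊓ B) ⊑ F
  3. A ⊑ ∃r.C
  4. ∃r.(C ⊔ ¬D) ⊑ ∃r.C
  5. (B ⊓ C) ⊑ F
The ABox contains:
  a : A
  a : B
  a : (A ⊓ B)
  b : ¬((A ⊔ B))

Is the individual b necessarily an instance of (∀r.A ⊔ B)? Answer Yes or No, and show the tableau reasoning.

1. b : (∀r.A ⊔ B)?  L(b) = {¬((A ⊔ B))} ∪ {(∃r.¬A ⊓ ¬B)}
   clash {A, ¬A} at an ∃-successor — b ∈ (∀r.A ⊔ B)
2. Hence b : (∀r.A ⊔ B): entailed.

Yes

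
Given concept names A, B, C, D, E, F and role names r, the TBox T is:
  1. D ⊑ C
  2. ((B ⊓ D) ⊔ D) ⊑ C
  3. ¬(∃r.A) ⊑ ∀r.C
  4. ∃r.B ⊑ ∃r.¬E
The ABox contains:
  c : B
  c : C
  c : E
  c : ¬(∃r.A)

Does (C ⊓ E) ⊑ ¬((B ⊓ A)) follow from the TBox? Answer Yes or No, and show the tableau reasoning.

No

1. (C ⊓ E) ⊑ ¬((B ⊓ A))  ⇔  ((C ⊓ E) ⊓ (B ⊓ A)) unsat w.r.t. T
   open: L(x₀) ⊇ {A, B, C, E, ∀r.¬B, …} (+ ∃-successors)
2. Hence (C ⊓ E) ⊑ ¬((B ⊓ A)): not entailed.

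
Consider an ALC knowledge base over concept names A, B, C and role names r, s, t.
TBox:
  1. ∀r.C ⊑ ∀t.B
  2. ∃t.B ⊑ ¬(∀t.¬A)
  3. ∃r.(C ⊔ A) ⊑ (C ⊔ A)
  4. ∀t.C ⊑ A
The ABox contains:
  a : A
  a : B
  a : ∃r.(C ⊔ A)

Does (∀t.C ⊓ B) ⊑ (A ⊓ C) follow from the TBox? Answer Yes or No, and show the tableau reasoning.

No

1. (∀t.C ⊓ B) ⊑ (A ⊓ C)  ⇔  ((∀t.C ⊓ B) ⊓ (¬A ⊔ ¬C)) unsat w.r.t. T
   apply at x₀: ∀t.C⊑A
   open: L(x₀) ⊇ {A, B, ¬C, ∀r.(¬C ⊓ ¬A), ∀t.C, …} (+ ∃-successors)
2. Hence (∀t.C ⊓ B) ⊑ (A ⊓ C): not entailed.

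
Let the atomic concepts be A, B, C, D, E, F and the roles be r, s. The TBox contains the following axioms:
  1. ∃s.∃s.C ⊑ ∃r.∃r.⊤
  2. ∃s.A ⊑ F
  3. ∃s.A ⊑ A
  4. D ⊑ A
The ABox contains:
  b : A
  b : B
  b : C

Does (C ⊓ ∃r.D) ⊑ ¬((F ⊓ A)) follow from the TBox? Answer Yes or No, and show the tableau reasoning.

No

1. (C ⊓ ∃r.D) ⊑ ¬((F ⊓ A))  ⇔  ((C ⊓ ∃r.D) ⊓ (F ⊓ A)) unsat w.r.t. T
   open: L(x₀) ⊇ {A, C, F, ∀s.∀s.¬C, ∃r.D} (+ ∃-successors)
2. Hence (C ⊓ ∃r.D) ⊑ ¬((F ⊓ A)): not entailed.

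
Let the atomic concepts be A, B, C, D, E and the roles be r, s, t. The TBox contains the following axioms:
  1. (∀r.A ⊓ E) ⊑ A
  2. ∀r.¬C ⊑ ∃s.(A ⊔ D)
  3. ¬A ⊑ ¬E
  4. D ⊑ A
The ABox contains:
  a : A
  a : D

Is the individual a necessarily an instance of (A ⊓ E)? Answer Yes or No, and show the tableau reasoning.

No

1. a : (A ⊓ E)?  L(a) = {A, D} ∪ {(¬A ⊔ ¬E)}
   open: L(a) ⊇ {A, D, ¬E, ∃r.C} (+ ∃-successors) — a ∉ (A ⊓ E) possible
2. Hence a : (A ⊓ E): not entailed.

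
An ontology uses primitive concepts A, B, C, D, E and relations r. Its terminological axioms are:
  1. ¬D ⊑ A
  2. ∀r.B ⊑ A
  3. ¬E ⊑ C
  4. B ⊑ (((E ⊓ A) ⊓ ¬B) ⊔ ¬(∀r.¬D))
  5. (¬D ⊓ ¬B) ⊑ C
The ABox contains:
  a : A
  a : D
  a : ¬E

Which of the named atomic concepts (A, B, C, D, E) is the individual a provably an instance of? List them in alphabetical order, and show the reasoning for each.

1. a : A?  L(a) = {A, D, ¬E} ∪ {¬A}
   clash {A, ¬A} at a — a ∈ A
2. a : B?  L(a) = {A, D, ¬E} ∪ {¬B}
   apply at a: ¬E⊑C
   open: L(a) ⊇ {A, C, D, ¬B, ¬E} — a ∉ B possible
3. a : C?  L(a) = {A, D, ¬E} ∪ {¬C}
   clash {C, ¬C} at a — a ∈ C
4. a : D?  L(a) = {A, D, ¬E} ∪ {¬D}
   clash {D, ¬D} at a — a ∈ D
5. a : E?  L(a) = {A, D, ¬E} ∪ {¬E}
   apply at a: ¬E⊑C
   open: L(a) ⊇ {A, C, D, ¬B, ¬E} — a ∉ E possible
6. Entailed for a: {A, C, D}

{A, C, D}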